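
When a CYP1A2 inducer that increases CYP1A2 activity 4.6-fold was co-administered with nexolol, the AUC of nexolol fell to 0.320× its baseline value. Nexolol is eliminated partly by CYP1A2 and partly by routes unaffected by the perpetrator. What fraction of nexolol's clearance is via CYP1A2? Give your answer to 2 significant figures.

0.59

Call the CYP1A2 fraction fm. After the interaction, CL_new/CL_old = fm × 4.6 + (1 − fm).
AUC ratio = 1 / (new CL fraction), so new CL fraction = 1 / 0.320 = 3.125.
fm × 4.6 + 1 − fm = 3.125  ⇒  fm × (4.6 − 1) = 2.125  ⇒  fm = 0.59.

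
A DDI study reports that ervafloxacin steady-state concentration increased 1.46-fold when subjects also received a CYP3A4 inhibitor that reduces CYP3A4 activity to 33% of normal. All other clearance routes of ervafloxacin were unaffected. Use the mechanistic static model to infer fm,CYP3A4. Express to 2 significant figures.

CL'/CL = 1 / 1.46 = 0.6849
0.33·fm + (1 − fm) = 0.6849
fm = (0.6849 − 1) / (0.33 − 1) = 0.47

0.47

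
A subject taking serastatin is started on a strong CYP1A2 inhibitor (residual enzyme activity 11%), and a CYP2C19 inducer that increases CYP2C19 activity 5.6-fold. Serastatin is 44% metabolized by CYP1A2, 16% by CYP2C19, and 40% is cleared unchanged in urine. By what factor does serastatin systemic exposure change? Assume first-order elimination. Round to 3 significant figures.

0.744

CYP1A2: 0.44 × 0.11 = 0.0484
CYP2C19: 0.16 × 5.6 = 0.896
Other: 0.4 (unchanged)
Relative clearance = 0.0484 + 0.896 + 0.4 = 1.3444.
Systemic exposure ∝ 1/CL: fold-change = 1 / 1.3444 = 0.744.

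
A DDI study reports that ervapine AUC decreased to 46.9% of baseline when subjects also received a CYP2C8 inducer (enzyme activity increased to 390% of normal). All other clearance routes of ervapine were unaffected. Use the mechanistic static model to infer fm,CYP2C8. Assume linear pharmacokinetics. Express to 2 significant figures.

Call the CYP2C8 fraction fm. After the interaction, CL_new/CL_old = fm × 3.9 + (1 − fm).
AUC ratio = 1 / (new CL fraction), so new CL fraction = 1 / 0.469 = 2.132.
fm × 3.9 + 1 − fm = 2.132  ⇒  fm × (3.9 − 1) = 1.132  ⇒  fm = 0.39.

0.39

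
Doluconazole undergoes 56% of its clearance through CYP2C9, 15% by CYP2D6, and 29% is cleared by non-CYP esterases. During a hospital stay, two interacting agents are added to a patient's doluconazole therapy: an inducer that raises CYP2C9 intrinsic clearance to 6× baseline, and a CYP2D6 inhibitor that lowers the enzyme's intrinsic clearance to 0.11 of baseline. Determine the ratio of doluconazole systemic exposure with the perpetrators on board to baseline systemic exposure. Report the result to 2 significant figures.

The CYP2C9 pathway (56% of clearance) is boosted to 6× activity: 0.56 × 6 = 3.36.
The CYP2D6 pathway (15% of clearance) drops to 0.11× activity: 0.15 × 0.11 = 0.0165.
The remaining 29% of clearance is unaffected.
Relative clearance = 3.36 + 0.0165 + 0.29 = 3.6665.
Net systemic exposure ratio = 1 / 3.6665 = 0.27.

0.27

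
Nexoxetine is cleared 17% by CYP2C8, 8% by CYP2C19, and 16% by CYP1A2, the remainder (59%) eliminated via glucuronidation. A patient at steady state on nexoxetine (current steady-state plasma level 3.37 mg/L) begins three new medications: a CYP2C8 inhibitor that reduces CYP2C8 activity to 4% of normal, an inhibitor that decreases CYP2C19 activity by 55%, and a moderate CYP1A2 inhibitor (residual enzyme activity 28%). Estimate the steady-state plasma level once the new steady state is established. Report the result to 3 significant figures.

4.97 mg/L

The CYP2C8 pathway (17% of clearance) drops to 0.04× activity: 0.17 × 0.04 = 0.0068.
The CYP2C19 pathway (8% of clearance) drops to 0.45× activity: 0.08 × 0.45 = 0.036.
The CYP1A2 pathway (16% of clearance) drops to 0.28× activity: 0.16 × 0.28 = 0.0448.
Non-CYP routes (59%) are unchanged.
New clearance relative to baseline: 0.0068 + 0.036 + 0.0448 + 0.59 = 0.6776.
Steady-state plasma level ∝ 1/CL: new value = 3.37 / 0.6776 = 4.97 mg/L.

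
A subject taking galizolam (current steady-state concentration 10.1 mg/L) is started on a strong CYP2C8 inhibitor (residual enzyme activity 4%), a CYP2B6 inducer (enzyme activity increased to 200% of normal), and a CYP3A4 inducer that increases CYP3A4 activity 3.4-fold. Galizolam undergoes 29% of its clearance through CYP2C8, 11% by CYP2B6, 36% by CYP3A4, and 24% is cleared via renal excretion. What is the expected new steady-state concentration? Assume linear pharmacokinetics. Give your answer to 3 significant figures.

5.96 mg/L

The CYP2C8 pathway (29% of clearance) drops to 0.04× activity: 0.29 × 0.04 = 0.0116.
The CYP2B6 pathway (11% of clearance) increases to 2× activity: 0.11 × 2 = 0.22.
The CYP3A4 pathway (36% of clearance) is boosted to 3.4× activity: 0.36 × 3.4 = 1.224.
The remaining 24% of clearance is unaffected.
Relative clearance = 0.0116 + 0.22 + 1.224 + 0.24 = 1.6956.
Dividing the baseline by the relative clearance: 10.1 / 1.6956 = 5.96 mg/L.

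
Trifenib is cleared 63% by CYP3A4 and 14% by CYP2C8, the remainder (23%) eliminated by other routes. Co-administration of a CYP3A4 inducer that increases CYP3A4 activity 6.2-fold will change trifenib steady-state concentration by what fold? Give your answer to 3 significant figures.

0.234

CYP3A4: 0.63 × 6.2 = 3.906
CYP2C8: 0.14 (unchanged)
Other: 0.23 (unchanged)
New clearance relative to baseline: 3.906 + 0.14 + 0.23 = 4.276.
Steady-state concentration is inversely proportional to clearance, so the fold-change is 1 / 4.276 = 0.234.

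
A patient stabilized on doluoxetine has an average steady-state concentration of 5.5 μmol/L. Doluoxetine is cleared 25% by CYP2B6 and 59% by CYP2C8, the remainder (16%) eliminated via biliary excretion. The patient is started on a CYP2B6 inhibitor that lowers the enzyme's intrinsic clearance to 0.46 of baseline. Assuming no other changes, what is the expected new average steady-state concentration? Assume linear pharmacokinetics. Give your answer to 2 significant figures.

CYP2B6: 0.25 × 0.46 = 0.115
CYP2C8: 0.59 (unchanged)
Other: 0.16 (unchanged)
CL_new/CL_old = 0.115 + 0.59 + 0.16 = 0.865.
Average steady-state concentration ∝ 1/CL, so new value = 5.5 / 0.865 = 6.4 μmol/L.

6.4 μmol/L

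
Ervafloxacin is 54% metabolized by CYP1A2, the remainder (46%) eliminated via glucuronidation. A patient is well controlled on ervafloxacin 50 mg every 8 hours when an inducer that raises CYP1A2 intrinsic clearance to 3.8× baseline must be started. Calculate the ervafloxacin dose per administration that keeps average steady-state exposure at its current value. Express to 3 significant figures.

The CYP1A2 pathway (54% of clearance) rises to 3.8× activity: 0.54 × 3.8 = 2.052.
The remaining 46% of clearance is unaffected.
Relative clearance = 2.052 + 0.46 = 2.512.
Css,avg = (dose rate)/CL, so holding Css fixed requires dose ∝ CL: 50 × 2.512 = 126 mg.

126 mg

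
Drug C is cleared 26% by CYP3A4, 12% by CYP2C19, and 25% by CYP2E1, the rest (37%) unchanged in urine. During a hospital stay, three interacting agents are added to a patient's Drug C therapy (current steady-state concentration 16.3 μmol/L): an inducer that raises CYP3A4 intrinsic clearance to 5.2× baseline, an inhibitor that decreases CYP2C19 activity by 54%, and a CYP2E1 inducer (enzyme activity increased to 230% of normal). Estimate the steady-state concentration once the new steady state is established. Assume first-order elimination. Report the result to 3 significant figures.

The CYP3A4 pathway (26% of clearance) rises to 5.2× activity: 0.26 × 5.2 = 1.352.
The CYP2C19 pathway (12% of clearance) drops to 0.46× activity: 0.12 × 0.46 = 0.0552.
The CYP2E1 pathway (25% of clearance) rises to 2.3× activity: 0.25 × 2.3 = 0.575.
The remaining 37% of clearance is unaffected.
New clearance relative to baseline: 1.352 + 0.0552 + 0.575 + 0.37 = 2.3522.
Steady-state concentration ∝ 1/CL: new value = 16.3 / 2.3522 = 6.93 μmol/L.

6.93 μmol/L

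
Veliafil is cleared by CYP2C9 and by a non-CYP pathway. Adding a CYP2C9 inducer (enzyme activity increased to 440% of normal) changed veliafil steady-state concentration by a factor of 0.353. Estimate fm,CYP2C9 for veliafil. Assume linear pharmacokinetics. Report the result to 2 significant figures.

CL'/CL = 1 / 0.353 = 2.833
4.4·fm + (1 − fm) = 2.833
fm = (2.833 − 1) / (4.4 − 1) = 0.54

0.54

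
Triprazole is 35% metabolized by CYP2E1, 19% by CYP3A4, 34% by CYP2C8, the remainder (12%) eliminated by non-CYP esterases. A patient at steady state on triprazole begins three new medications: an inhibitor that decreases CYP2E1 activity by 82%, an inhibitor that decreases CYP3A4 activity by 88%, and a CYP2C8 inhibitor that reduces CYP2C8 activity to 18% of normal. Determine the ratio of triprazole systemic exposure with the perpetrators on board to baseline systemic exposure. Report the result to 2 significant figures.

3.7

CYP2E1: 0.35 × 0.18 = 0.063
CYP3A4: 0.19 × 0.12 = 0.0228
CYP2C8: 0.34 × 0.18 = 0.0612
Other: 0.12 (unchanged)
Relative clearance = 0.063 + 0.0228 + 0.0612 + 0.12 = 0.267.
Because systemic exposure varies inversely with clearance, the combined effect is 1 / 0.267 = 3.7.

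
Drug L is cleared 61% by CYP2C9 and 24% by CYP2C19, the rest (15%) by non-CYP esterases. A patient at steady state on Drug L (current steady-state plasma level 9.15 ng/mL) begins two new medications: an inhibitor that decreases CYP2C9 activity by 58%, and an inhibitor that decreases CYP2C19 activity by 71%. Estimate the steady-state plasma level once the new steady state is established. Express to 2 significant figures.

CYP2C9: 0.61 × 0.42 = 0.2562
CYP2C19: 0.24 × 0.29 = 0.0696
Other: 0.15 (unchanged)
CL_new/CL_old = 0.2562 + 0.0696 + 0.15 = 0.4758.
Steady-state plasma level ∝ 1/CL: new value = 9.15 / 0.4758 = 19 ng/mL.

19 ng/mL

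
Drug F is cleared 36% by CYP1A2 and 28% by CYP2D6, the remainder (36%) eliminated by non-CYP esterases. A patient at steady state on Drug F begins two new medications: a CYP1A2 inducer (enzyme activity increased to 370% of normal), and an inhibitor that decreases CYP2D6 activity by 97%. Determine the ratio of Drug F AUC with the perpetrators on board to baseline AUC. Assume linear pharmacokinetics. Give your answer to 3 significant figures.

The CYP1A2 pathway (36% of clearance) increases to 3.7× activity: 0.36 × 3.7 = 1.332.
The CYP2D6 pathway (28% of clearance) is reduced to 0.03× activity: 0.28 × 0.03 = 0.0084.
The remaining 36% of clearance is unaffected.
New clearance relative to baseline: 1.332 + 0.0084 + 0.36 = 1.7004.
Because AUC varies inversely with clearance, the combined effect is 1 / 1.7004 = 0.588.

0.588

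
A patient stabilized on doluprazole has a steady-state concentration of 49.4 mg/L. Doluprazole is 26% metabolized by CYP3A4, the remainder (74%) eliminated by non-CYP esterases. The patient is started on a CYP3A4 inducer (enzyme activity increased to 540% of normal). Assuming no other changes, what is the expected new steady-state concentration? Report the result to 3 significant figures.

23.0 mg/L

The CYP3A4 pathway (26% of clearance) increases to 5.4× activity: 0.26 × 5.4 = 1.404.
Non-CYP routes (74%) are unchanged.
New clearance relative to baseline: 1.404 + 0.74 = 2.144.
Steady-state concentration ∝ 1/CL, so new value = 49.4 / 2.144 = 23.0 mg/L.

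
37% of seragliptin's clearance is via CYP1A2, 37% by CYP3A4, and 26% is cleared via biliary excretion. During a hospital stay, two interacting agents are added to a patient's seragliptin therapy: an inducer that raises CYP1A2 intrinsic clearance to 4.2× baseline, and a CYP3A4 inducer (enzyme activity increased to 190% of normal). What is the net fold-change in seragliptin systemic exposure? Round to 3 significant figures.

0.397

The CYP1A2 pathway (37% of clearance) is boosted to 4.2× activity: 0.37 × 4.2 = 1.554.
The CYP3A4 pathway (37% of clearance) increases to 1.9× activity: 0.37 × 1.9 = 0.703.
The remaining 26% of clearance is unaffected.
New clearance relative to baseline: 1.554 + 0.703 + 0.26 = 2.517.
Net systemic exposure ratio = 1 / 2.517 = 0.397.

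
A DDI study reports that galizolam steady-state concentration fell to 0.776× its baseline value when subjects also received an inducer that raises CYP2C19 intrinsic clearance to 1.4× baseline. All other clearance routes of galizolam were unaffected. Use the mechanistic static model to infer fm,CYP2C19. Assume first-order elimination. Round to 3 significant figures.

CL'/CL = 1 / 0.776 = 1.289
1.4·fm + (1 − fm) = 1.289
fm = (1.289 − 1) / (1.4 − 1) = 0.722

0.722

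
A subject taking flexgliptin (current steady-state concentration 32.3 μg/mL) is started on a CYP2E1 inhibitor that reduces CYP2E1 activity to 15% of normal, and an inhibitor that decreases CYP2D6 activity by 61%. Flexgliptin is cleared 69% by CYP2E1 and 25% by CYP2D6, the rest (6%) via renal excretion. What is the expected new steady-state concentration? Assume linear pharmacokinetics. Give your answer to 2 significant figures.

1.2 × 10² μg/mL

CYP2E1: 0.69 × 0.15 = 0.1035
CYP2D6: 0.25 × 0.39 = 0.0975
Other: 0.06 (unchanged)
CL_new/CL_old = 0.1035 + 0.0975 + 0.06 = 0.261.
New steady-state concentration = 32.3 / 0.261 = 1.2 × 10² μg/mL (concentration scales inversely with clearance).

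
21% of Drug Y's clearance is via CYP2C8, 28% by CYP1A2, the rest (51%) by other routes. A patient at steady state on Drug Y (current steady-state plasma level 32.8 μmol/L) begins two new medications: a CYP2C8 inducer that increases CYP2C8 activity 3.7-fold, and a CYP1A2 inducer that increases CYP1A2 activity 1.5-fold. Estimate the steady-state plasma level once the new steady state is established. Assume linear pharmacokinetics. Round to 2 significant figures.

CYP2C8: 0.21 × 3.7 = 0.777
CYP1A2: 0.28 × 1.5 = 0.42
Other: 0.51 (unchanged)
Relative clearance = 0.777 + 0.42 + 0.51 = 1.707.
Steady-state plasma level ∝ 1/CL: new value = 32.8 / 1.707 = 19 μmol/L.

19 μmol/L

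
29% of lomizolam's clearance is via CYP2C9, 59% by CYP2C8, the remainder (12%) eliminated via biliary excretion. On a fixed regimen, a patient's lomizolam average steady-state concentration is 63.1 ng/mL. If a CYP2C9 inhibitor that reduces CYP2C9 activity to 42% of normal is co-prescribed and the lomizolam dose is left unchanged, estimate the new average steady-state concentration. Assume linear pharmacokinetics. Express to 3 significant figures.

75.9 ng/mL

The CYP2C9 pathway (29% of clearance) falls to 0.42× activity: 0.29 × 0.42 = 0.1218.
CYP2C8 (59%) and the residual 12% are unaffected.
CL_new/CL_old = 0.1218 + 0.59 + 0.12 = 0.8318.
With dosing unchanged, average steady-state concentration scales as 1/CL: 63.1 / 0.8318 = 75.9 ng/mL.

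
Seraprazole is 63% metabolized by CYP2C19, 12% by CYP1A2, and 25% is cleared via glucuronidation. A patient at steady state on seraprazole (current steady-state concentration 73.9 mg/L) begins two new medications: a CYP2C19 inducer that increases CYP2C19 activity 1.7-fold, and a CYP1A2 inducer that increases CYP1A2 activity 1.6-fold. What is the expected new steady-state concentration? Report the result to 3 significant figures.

48.8 mg/L

The CYP2C19 pathway (63% of clearance) rises to 1.7× activity: 0.63 × 1.7 = 1.071.
The CYP1A2 pathway (12% of clearance) is boosted to 1.6× activity: 0.12 × 1.6 = 0.192.
The remaining 25% of clearance is unaffected.
CL_new/CL_old = 1.071 + 0.192 + 0.25 = 1.513.
Dividing the baseline by the relative clearance: 73.9 / 1.513 = 48.8 mg/L.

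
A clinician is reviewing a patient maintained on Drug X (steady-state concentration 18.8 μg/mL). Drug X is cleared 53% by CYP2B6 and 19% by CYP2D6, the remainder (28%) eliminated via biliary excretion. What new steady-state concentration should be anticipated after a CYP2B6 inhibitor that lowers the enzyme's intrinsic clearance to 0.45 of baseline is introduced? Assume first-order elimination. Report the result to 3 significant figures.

CYP2B6: 0.53 × 0.45 = 0.2385
CYP2D6: 0.19 (unchanged)
Other: 0.28 (unchanged)
New clearance relative to baseline: 0.2385 + 0.19 + 0.28 = 0.7085.
Steady-state concentration ∝ 1/CL, so new value = 18.8 / 0.7085 = 26.5 μg/mL.

26.5 μg/mL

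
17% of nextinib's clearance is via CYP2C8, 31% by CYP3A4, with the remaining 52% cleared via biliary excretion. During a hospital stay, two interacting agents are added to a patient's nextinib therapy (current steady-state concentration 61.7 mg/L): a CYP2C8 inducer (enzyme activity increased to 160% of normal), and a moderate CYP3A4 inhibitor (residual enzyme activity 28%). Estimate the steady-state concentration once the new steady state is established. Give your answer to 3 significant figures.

The CYP2C8 pathway (17% of clearance) increases to 1.6× activity: 0.17 × 1.6 = 0.272.
The CYP3A4 pathway (31% of clearance) drops to 0.28× activity: 0.31 × 0.28 = 0.0868.
Non-CYP routes (52%) are unchanged.
New clearance relative to baseline: 0.272 + 0.0868 + 0.52 = 0.8788.
Steady-state concentration ∝ 1/CL: new value = 61.7 / 0.8788 = 70.2 mg/L.

70.2 mg/L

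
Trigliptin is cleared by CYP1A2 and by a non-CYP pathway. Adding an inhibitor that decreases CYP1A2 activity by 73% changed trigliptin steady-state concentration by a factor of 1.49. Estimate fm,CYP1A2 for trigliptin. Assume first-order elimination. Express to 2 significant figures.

0.45

Let x = fm,CYP1A2. Because steady-state concentration ∝ 1/CL, relative clearance fell to 1/1.49 = 0.6711.
Only the CYP1A2 route changed, so 0.6711 = x·0.27 + (1 − x), giving x = 0.45.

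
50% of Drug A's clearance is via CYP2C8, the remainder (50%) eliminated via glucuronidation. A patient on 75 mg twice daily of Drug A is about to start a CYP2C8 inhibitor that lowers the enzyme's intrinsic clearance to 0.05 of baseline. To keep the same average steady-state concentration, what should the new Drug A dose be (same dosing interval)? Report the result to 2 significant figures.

39 mg

The CYP2C8 pathway (50% of clearance) drops to 0.05× activity: 0.5 × 0.05 = 0.025.
Non-CYP routes (50%) are unchanged.
CL_new/CL_old = 0.025 + 0.5 = 0.525.
Css,avg = (dose rate)/CL, so holding Css fixed requires dose ∝ CL: 75 × 0.525 = 39 mg.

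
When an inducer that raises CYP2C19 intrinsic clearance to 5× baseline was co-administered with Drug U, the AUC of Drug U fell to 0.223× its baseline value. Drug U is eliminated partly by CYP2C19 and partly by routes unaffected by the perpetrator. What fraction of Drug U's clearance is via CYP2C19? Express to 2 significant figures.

0.87

Let x = fm,CYP2C19. Because AUC ∝ 1/CL, relative clearance rose to 1/0.223 = 4.484.
Only the CYP2C19 route changed, so 4.484 = x·5 + (1 − x), giving x = 0.87.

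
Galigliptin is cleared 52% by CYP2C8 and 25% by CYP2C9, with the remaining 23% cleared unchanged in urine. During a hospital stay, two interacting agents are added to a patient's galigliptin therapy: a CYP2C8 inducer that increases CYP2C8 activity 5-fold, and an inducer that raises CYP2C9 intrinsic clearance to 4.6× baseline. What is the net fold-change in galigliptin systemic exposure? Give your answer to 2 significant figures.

The CYP2C8 pathway (52% of clearance) is boosted to 5× activity: 0.52 × 5 = 2.6.
The CYP2C9 pathway (25% of clearance) increases to 4.6× activity: 0.25 × 4.6 = 1.15.
The remaining 23% of clearance is unaffected.
New clearance relative to baseline: 2.6 + 1.15 + 0.23 = 3.98.
Systemic exposure ∝ 1/CL: fold-change = 1 / 3.98 = 0.25.

0.25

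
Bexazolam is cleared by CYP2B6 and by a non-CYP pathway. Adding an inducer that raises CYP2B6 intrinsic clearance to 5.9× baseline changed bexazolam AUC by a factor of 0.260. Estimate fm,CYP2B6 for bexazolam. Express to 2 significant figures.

Write x for the fraction cleared via CYP2B6. The observed AUC change means clearance rose to 1/0.260 = 3.846 of baseline.
Setting x·5.9 + (1 − x) = 3.846 and solving: x = (3.846 − 1)/(5.9 − 1) = 0.58.

0.58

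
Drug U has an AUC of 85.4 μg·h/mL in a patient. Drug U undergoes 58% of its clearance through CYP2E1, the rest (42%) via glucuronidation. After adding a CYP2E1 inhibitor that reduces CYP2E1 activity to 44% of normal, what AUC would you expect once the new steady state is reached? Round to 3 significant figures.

The CYP2E1 pathway (58% of clearance) is reduced to 0.44× activity: 0.58 × 0.44 = 0.2552.
The remaining 42% of clearance is unaffected.
Relative clearance = 0.2552 + 0.42 = 0.6752.
New AUC = baseline ÷ relative clearance = 85.4 / 0.6752 = 126 μg·h/mL.

126 μg·h/mL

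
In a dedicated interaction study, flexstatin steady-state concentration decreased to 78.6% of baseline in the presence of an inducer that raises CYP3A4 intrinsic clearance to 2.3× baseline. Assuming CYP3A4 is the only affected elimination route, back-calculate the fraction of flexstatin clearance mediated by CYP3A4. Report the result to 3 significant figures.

0.209

Let fm be the CYP3A4 fraction. New clearance relative to baseline = fm × 2.3 + (1 − fm).
Steady-state concentration ratio = 1 / (new CL fraction), so new CL fraction = 1 / 0.786 = 1.272.
fm × 2.3 + 1 − fm = 1.272  ⇒  fm × (2.3 − 1) = 0.2723  ⇒  fm = 0.209.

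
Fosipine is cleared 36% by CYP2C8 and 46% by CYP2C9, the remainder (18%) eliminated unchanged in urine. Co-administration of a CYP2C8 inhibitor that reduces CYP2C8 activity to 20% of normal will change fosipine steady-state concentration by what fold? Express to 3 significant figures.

1.40

The CYP2C8 pathway (36% of clearance) is reduced to 0.2× activity: 0.36 × 0.2 = 0.072.
CYP2C9 (46%) and the residual 18% are unaffected.
Relative clearance = 0.072 + 0.46 + 0.18 = 0.712.
Steady-state concentration ratio = CL_old/CL_new = 1 / 0.712 = 1.40.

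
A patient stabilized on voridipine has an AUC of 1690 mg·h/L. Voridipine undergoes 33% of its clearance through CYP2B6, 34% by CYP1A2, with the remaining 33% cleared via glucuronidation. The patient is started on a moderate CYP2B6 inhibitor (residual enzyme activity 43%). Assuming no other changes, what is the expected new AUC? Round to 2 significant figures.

2.1 × 10³ mg·h/L

The CYP2B6 pathway (33% of clearance) is reduced to 0.43× activity: 0.33 × 0.43 = 0.1419.
CYP1A2 (34%) and the residual 33% are unaffected.
New clearance relative to baseline: 0.1419 + 0.34 + 0.33 = 0.8119.
New AUC = baseline ÷ relative clearance = 1690 / 0.8119 = 2.1 × 10³ mg·h/L.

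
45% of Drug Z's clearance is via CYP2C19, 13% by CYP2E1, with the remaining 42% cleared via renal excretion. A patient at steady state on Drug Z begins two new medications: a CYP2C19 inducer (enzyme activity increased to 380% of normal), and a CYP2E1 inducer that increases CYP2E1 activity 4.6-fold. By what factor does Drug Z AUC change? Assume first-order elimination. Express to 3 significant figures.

The CYP2C19 pathway (45% of clearance) rises to 3.8× activity: 0.45 × 3.8 = 1.71.
The CYP2E1 pathway (13% of clearance) increases to 4.6× activity: 0.13 × 4.6 = 0.598.
The remaining 42% of clearance is unaffected.
CL_new/CL_old = 1.71 + 0.598 + 0.42 = 2.728.
Because AUC varies inversely with clearance, the combined effect is 1 / 2.728 = 0.367.

0.367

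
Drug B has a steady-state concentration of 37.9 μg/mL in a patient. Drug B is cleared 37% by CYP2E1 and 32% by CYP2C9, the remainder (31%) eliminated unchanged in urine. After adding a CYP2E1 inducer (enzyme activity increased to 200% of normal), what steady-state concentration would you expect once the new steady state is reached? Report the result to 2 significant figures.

28 μg/mL

CYP2E1: 0.37 × 2 = 0.74
CYP2C9: 0.32 (unchanged)
Other: 0.31 (unchanged)
New clearance relative to baseline: 0.74 + 0.32 + 0.31 = 1.37.
Steady-state concentration ∝ 1/CL, so new value = 37.9 / 1.37 = 28 μg/mL.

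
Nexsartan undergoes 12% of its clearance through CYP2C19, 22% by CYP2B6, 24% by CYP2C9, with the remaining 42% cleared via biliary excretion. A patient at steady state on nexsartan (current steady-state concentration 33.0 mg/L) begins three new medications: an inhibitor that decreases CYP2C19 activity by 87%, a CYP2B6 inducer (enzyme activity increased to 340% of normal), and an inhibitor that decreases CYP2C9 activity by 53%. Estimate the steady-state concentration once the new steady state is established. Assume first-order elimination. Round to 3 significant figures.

The CYP2C19 pathway (12% of clearance) falls to 0.13× activity: 0.12 × 0.13 = 0.0156.
The CYP2B6 pathway (22% of clearance) increases to 3.4× activity: 0.22 × 3.4 = 0.748.
The CYP2C9 pathway (24% of clearance) falls to 0.47× activity: 0.24 × 0.47 = 0.1128.
The remaining 42% of clearance is unaffected.
New clearance relative to baseline: 0.0156 + 0.748 + 0.1128 + 0.42 = 1.2964.
New steady-state concentration = 33.0 / 1.2964 = 25.5 mg/L (concentration scales inversely with clearance).

25.5 mg/L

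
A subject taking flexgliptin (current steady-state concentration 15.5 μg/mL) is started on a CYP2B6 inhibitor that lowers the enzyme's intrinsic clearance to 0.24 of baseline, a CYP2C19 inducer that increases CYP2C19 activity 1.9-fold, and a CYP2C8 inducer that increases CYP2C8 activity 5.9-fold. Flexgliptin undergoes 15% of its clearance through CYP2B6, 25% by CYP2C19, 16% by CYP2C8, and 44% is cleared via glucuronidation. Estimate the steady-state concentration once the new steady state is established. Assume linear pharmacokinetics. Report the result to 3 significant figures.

The CYP2B6 pathway (15% of clearance) drops to 0.24× activity: 0.15 × 0.24 = 0.036.
The CYP2C19 pathway (25% of clearance) increases to 1.9× activity: 0.25 × 1.9 = 0.475.
The CYP2C8 pathway (16% of clearance) increases to 5.9× activity: 0.16 × 5.9 = 0.944.
The remaining 44% of clearance is unaffected.
New clearance relative to baseline: 0.036 + 0.475 + 0.944 + 0.44 = 1.895.
Steady-state concentration ∝ 1/CL: new value = 15.5 / 1.895 = 8.18 μg/mL.

8.18 μg/mL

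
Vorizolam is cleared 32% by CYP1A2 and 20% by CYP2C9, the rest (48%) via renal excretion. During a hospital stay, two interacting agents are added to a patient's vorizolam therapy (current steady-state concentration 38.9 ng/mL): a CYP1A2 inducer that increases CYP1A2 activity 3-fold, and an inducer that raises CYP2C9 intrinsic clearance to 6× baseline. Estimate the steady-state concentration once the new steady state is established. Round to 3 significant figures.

The CYP1A2 pathway (32% of clearance) is boosted to 3× activity: 0.32 × 3 = 0.96.
The CYP2C9 pathway (20% of clearance) is boosted to 6× activity: 0.2 × 6 = 1.2.
Non-CYP routes (48%) are unchanged.
Relative clearance = 0.96 + 1.2 + 0.48 = 2.64.
Dividing the baseline by the relative clearance: 38.9 / 2.64 = 14.7 ng/mL.

14.7 ng/mL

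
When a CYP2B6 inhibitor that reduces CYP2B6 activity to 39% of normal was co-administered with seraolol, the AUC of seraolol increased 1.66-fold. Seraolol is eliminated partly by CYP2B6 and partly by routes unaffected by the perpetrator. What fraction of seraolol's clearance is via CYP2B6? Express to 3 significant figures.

0.652

Call the CYP2B6 fraction fm. After the interaction, CL_new/CL_old = fm × 0.39 + (1 − fm).
AUC ratio = 1 / (new CL fraction), so new CL fraction = 1 / 1.66 = 0.6024.
fm × 0.39 + 1 − fm = 0.6024  ⇒  fm × (0.39 − 1) = −0.3976  ⇒  fm = 0.652.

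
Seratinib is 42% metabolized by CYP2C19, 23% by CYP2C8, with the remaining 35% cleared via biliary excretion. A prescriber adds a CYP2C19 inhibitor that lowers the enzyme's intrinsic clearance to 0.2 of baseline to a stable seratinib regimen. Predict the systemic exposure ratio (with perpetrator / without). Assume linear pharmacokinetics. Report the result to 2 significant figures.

The CYP2C19 pathway (42% of clearance) drops to 0.2× activity: 0.42 × 0.2 = 0.084.
CYP2C8 (23%) and the residual 35% are unaffected.
Relative clearance = 0.084 + 0.23 + 0.35 = 0.664.
Systemic exposure ratio = CL_old/CL_new = 1 / 0.664 = 1.5.

1.5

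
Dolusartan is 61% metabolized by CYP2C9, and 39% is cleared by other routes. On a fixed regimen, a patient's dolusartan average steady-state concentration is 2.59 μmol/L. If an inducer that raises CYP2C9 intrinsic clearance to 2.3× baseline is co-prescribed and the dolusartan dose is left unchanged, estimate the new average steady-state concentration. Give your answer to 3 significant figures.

The CYP2C9 pathway (61% of clearance) is boosted to 2.3× activity: 0.61 × 2.3 = 1.403.
Non-CYP routes (39%) are unchanged.
CL_new/CL_old = 1.403 + 0.39 = 1.793.
Average steady-state concentration ∝ 1/CL, so new value = 2.59 / 1.793 = 1.44 μmol/L.

1.44 μmol/L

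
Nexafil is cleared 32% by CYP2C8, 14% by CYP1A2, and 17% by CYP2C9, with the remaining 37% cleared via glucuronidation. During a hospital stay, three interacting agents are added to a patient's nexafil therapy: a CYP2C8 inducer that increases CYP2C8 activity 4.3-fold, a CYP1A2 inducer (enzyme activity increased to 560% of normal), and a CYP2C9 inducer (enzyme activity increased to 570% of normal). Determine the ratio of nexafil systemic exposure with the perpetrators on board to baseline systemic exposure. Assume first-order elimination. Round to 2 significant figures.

The CYP2C8 pathway (32% of clearance) is boosted to 4.3× activity: 0.32 × 4.3 = 1.376.
The CYP1A2 pathway (14% of clearance) rises to 5.6× activity: 0.14 × 5.6 = 0.784.
The CYP2C9 pathway (17% of clearance) rises to 5.7× activity: 0.17 × 5.7 = 0.969.
The remaining 37% of clearance is unaffected.
Relative clearance = 1.376 + 0.784 + 0.969 + 0.37 = 3.499.
Because systemic exposure varies inversely with clearance, the combined effect is 1 / 3.499 = 0.29.

0.29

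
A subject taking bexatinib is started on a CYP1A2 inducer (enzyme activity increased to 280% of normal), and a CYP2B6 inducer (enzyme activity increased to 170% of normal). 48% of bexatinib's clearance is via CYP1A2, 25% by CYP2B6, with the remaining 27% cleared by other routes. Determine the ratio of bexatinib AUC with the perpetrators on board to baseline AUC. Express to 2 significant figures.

0.49

The CYP1A2 pathway (48% of clearance) increases to 2.8× activity: 0.48 × 2.8 = 1.344.
The CYP2B6 pathway (25% of clearance) rises to 1.7× activity: 0.25 × 1.7 = 0.425.
The remaining 27% of clearance is unaffected.
Relative clearance = 1.344 + 0.425 + 0.27 = 2.039.
Net AUC ratio = 1 / 2.039 = 0.49.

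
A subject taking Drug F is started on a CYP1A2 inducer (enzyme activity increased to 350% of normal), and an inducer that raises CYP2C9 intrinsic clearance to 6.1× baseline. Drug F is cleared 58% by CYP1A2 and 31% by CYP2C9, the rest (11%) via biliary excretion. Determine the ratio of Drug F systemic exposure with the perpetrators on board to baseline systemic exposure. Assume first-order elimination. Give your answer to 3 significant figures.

The CYP1A2 pathway (58% of clearance) rises to 3.5× activity: 0.58 × 3.5 = 2.03.
The CYP2C9 pathway (31% of clearance) increases to 6.1× activity: 0.31 × 6.1 = 1.891.
Non-CYP routes (11%) are unchanged.
New clearance relative to baseline: 2.03 + 1.891 + 0.11 = 4.031.
Net systemic exposure ratio = 1 / 4.031 = 0.248.

0.248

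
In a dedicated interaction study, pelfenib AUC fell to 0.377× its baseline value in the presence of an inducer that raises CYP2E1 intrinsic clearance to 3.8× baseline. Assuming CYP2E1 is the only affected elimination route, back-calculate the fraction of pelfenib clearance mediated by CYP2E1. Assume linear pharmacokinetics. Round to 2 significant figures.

0.59

Call the CYP2E1 fraction fm. After the interaction, CL_new/CL_old = fm × 3.8 + (1 − fm).
AUC ratio = 1 / (new CL fraction), so new CL fraction = 1 / 0.377 = 2.653.
fm × 3.8 + 1 − fm = 2.653  ⇒  fm × (3.8 − 1) = 1.653  ⇒  fm = 0.59.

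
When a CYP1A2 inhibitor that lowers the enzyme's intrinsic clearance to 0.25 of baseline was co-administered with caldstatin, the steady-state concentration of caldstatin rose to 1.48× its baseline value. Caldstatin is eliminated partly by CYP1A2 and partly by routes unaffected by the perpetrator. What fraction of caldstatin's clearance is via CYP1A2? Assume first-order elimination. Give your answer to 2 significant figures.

Write x for the fraction cleared via CYP1A2. The observed steady-state concentration change means clearance fell to 1/1.48 = 0.6757 of baseline.
Setting x·0.25 + (1 − x) = 0.6757 and solving: x = (0.6757 − 1)/(0.25 − 1) = 0.43.

0.43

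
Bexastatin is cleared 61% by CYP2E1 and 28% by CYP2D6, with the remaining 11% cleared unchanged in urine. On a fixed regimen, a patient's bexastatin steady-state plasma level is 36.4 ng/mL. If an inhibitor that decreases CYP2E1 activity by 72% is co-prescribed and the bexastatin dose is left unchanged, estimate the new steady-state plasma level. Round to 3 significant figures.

CYP2E1: 0.61 × 0.28 = 0.1708
CYP2D6: 0.28 (unchanged)
Other: 0.11 (unchanged)
Relative clearance = 0.1708 + 0.28 + 0.11 = 0.5608.
With dosing unchanged, steady-state plasma level scales as 1/CL: 36.4 / 0.5608 = 64.9 ng/mL.

64.9 ng/mL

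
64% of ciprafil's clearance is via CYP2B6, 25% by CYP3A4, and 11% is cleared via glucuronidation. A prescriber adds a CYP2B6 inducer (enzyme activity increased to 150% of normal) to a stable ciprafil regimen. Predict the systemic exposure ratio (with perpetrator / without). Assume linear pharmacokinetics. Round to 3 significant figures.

CYP2B6: 0.64 × 1.5 = 0.96
CYP3A4: 0.25 (unchanged)
Other: 0.11 (unchanged)
New clearance relative to baseline: 0.96 + 0.25 + 0.11 = 1.32.
Systemic exposure ratio = CL_old/CL_new = 1 / 1.32 = 0.758.

0.758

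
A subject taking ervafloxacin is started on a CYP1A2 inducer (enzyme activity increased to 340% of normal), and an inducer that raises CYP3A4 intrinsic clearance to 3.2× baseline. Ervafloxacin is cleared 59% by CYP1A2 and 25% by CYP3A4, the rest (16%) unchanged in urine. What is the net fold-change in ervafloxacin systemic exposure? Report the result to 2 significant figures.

CYP1A2: 0.59 × 3.4 = 2.006
CYP3A4: 0.25 × 3.2 = 0.8
Other: 0.16 (unchanged)
New clearance relative to baseline: 2.006 + 0.8 + 0.16 = 2.966.
Because systemic exposure varies inversely with clearance, the combined effect is 1 / 2.966 = 0.34.

0.34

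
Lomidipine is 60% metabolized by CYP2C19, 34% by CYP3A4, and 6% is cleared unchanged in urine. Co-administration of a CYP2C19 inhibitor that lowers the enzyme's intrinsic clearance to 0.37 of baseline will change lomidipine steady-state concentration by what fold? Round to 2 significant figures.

1.6

CYP2C19: 0.6 × 0.37 = 0.222
CYP3A4: 0.34 (unchanged)
Other: 0.06 (unchanged)
Relative clearance = 0.222 + 0.34 + 0.06 = 0.622.
Since steady-state concentration ∝ 1/CL, the ratio is 1 / 0.622 = 1.6.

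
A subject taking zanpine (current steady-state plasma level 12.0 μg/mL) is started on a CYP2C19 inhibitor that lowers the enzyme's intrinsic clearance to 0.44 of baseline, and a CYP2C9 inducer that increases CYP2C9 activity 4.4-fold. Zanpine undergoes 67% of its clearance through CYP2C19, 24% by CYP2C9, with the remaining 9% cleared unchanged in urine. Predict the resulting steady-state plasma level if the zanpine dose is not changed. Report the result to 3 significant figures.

8.33 μg/mL

CYP2C19: 0.67 × 0.44 = 0.2948
CYP2C9: 0.24 × 4.4 = 1.056
Other: 0.09 (unchanged)
Relative clearance = 0.2948 + 1.056 + 0.09 = 1.4408.
New steady-state plasma level = 12.0 / 1.4408 = 8.33 μg/mL (concentration scales inversely with clearance).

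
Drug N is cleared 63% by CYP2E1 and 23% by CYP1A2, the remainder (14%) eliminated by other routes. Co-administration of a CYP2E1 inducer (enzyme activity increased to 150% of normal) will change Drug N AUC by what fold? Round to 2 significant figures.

0.76

CYP2E1: 0.63 × 1.5 = 0.945
CYP1A2: 0.23 (unchanged)
Other: 0.14 (unchanged)
Relative clearance = 0.945 + 0.23 + 0.14 = 1.315.
AUC ratio = CL_old/CL_new = 1 / 1.315 = 0.76.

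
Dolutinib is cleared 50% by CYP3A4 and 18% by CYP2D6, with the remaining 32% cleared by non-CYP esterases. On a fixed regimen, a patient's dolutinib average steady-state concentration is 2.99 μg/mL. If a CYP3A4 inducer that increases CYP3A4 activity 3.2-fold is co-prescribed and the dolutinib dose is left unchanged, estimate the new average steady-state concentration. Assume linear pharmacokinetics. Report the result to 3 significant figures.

1.42 μg/mL

CYP3A4: 0.5 × 3.2 = 1.6
CYP2D6: 0.18 (unchanged)
Other: 0.32 (unchanged)
CL_new/CL_old = 1.6 + 0.18 + 0.32 = 2.1.
New average steady-state concentration = baseline ÷ relative clearance = 2.99 / 2.1 = 1.42 μg/mL.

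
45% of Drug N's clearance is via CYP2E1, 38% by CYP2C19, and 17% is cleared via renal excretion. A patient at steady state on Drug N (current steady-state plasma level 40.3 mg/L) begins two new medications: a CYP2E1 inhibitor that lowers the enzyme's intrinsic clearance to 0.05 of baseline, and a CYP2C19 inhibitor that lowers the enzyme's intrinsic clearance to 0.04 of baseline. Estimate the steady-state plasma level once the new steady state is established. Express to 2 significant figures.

1.9 × 10² mg/L

The CYP2E1 pathway (45% of clearance) is reduced to 0.05× activity: 0.45 × 0.05 = 0.0225.
The CYP2C19 pathway (38% of clearance) drops to 0.04× activity: 0.38 × 0.04 = 0.0152.
The remaining 17% of clearance is unaffected.
CL_new/CL_old = 0.0225 + 0.0152 + 0.17 = 0.2077.
Dividing the baseline by the relative clearance: 40.3 / 0.2077 = 1.9 × 10² mg/L.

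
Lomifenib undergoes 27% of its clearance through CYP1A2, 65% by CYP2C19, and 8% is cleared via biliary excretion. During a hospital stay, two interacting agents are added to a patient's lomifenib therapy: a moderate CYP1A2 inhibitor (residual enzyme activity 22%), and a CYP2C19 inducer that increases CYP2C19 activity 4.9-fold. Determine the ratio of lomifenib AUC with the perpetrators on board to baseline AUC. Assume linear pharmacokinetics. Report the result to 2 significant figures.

CYP1A2: 0.27 × 0.22 = 0.0594
CYP2C19: 0.65 × 4.9 = 3.185
Other: 0.08 (unchanged)
New clearance relative to baseline: 0.0594 + 3.185 + 0.08 = 3.3244.
Net AUC ratio = 1 / 3.3244 = 0.30.

0.30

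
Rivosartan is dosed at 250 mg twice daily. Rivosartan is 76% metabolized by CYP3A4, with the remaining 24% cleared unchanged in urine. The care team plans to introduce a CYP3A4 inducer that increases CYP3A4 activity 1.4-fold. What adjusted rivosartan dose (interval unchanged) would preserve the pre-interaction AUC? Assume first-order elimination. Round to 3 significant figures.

The CYP3A4 pathway (76% of clearance) increases to 1.4× activity: 0.76 × 1.4 = 1.064.
Non-CYP routes (24%) are unchanged.
New clearance relative to baseline: 1.064 + 0.24 = 1.304.
To maintain the same steady-state level, dose must scale with clearance: new dose = 250 × 1.304 = 326 mg.

326 mg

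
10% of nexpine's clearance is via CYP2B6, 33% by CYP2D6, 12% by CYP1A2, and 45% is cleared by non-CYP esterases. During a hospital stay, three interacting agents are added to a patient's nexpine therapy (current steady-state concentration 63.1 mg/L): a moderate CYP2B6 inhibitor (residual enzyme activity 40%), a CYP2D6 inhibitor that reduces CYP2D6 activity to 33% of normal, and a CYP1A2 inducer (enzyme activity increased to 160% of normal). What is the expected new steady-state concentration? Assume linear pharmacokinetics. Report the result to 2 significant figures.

The CYP2B6 pathway (10% of clearance) is reduced to 0.4× activity: 0.1 × 0.4 = 0.04.
The CYP2D6 pathway (33% of clearance) drops to 0.33× activity: 0.33 × 0.33 = 0.1089.
The CYP1A2 pathway (12% of clearance) rises to 1.6× activity: 0.12 × 1.6 = 0.192.
Non-CYP routes (45%) are unchanged.
Relative clearance = 0.04 + 0.1089 + 0.192 + 0.45 = 0.7909.
New steady-state concentration = 63.1 / 0.7909 = 80 mg/L (concentration scales inversely with clearance).

80 mg/L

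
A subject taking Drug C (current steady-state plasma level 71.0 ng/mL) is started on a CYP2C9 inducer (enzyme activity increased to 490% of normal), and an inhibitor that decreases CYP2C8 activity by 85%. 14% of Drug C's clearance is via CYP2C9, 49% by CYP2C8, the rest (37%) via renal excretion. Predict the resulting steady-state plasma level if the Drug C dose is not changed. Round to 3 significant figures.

CYP2C9: 0.14 × 4.9 = 0.686
CYP2C8: 0.49 × 0.15 = 0.0735
Other: 0.37 (unchanged)
CL_new/CL_old = 0.686 + 0.0735 + 0.37 = 1.1295.
Steady-state plasma level ∝ 1/CL: new value = 71.0 / 1.1295 = 62.9 ng/mL.

62.9 ng/mL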